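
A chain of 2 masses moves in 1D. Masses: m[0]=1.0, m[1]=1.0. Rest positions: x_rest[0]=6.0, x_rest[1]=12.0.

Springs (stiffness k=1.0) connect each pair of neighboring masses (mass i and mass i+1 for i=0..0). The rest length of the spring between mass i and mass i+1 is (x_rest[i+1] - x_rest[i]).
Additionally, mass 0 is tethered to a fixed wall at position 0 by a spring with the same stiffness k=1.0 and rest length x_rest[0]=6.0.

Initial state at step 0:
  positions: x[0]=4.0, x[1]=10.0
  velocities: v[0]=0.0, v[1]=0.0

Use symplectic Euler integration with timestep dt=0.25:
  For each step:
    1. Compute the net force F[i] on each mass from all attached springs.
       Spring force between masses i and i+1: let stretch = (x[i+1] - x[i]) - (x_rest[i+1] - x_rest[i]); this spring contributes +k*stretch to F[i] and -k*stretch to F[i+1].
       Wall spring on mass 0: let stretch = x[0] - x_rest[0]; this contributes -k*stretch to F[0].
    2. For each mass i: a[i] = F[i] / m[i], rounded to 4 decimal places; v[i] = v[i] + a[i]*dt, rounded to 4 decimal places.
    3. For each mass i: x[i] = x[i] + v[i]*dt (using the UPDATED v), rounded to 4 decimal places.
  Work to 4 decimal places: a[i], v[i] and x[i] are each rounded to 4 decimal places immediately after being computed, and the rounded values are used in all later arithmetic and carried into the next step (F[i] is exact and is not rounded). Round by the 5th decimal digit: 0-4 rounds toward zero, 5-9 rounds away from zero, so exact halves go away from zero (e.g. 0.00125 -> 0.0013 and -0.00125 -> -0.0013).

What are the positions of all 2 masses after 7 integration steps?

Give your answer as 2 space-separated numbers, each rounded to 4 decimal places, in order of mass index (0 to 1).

Answer: 5.9827 10.7145

Derivation:
Step 0: x=[4.0000 10.0000] v=[0.0000 0.0000]
Step 1: x=[4.1250 10.0000] v=[0.5000 0.0000]
Step 2: x=[4.3594 10.0078] v=[0.9375 0.0313]
Step 3: x=[4.6744 10.0376] v=[1.2598 0.1192]
Step 4: x=[5.0324 10.1072] v=[1.4320 0.2784]
Step 5: x=[5.3931 10.2346] v=[1.4426 0.5097]
Step 6: x=[5.7193 10.4344] v=[1.3047 0.7993]
Step 7: x=[5.9827 10.7145] v=[1.0537 1.1205]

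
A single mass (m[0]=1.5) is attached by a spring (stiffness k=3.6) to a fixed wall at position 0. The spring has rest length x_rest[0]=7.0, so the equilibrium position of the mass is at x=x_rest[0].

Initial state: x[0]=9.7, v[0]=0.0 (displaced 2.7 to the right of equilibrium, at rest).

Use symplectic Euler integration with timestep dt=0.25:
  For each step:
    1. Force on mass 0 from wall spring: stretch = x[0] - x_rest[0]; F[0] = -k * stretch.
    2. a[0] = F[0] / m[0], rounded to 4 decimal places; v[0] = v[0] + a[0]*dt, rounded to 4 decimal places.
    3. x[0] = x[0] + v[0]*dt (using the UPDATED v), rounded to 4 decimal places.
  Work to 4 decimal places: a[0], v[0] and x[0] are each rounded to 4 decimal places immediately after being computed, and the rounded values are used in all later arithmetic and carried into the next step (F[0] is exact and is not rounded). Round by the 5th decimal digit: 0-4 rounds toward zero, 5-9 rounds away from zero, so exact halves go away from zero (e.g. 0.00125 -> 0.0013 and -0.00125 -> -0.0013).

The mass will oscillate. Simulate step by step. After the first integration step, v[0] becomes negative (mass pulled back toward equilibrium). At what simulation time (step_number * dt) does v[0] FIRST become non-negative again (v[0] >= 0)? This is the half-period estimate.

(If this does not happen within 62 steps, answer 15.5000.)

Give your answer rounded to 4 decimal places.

Step 0: x=[9.7000] v=[0.0000]
Step 1: x=[9.2950] v=[-1.6200]
Step 2: x=[8.5458] v=[-2.9970]
Step 3: x=[7.5647] v=[-3.9245]
Step 4: x=[6.4989] v=[-4.2633]
Step 5: x=[5.5082] v=[-3.9627]
Step 6: x=[4.7413] v=[-3.0676]
Step 7: x=[4.3132] v=[-1.7124]
Step 8: x=[4.2881] v=[-0.1003]
Step 9: x=[4.6698] v=[1.5269]
First v>=0 after going negative at step 9, time=2.2500

Answer: 2.2500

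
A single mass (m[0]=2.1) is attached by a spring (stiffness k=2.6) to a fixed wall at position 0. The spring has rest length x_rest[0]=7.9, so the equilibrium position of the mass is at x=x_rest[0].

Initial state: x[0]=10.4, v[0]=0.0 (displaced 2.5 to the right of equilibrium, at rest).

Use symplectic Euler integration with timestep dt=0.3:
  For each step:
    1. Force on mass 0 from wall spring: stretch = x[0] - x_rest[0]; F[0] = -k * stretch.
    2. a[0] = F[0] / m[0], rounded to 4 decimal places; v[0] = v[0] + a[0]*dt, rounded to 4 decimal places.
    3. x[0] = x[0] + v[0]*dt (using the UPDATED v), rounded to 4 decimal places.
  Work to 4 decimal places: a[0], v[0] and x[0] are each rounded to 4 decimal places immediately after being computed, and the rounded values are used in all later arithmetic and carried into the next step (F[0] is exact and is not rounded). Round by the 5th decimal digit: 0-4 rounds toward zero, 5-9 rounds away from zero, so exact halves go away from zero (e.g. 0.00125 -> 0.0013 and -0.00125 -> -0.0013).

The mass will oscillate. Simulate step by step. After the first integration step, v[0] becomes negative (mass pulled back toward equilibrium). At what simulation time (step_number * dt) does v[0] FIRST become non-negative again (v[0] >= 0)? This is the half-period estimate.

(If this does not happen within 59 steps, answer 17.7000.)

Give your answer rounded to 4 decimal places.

Step 0: x=[10.4000] v=[0.0000]
Step 1: x=[10.1214] v=[-0.9286]
Step 2: x=[9.5953] v=[-1.7537]
Step 3: x=[8.8803] v=[-2.3834]
Step 4: x=[8.0561] v=[-2.7475]
Step 5: x=[7.2145] v=[-2.8055]
Step 6: x=[6.4492] v=[-2.5509]
Step 7: x=[5.8456] v=[-2.0120]
Step 8: x=[5.4709] v=[-1.2490]
Step 9: x=[5.3669] v=[-0.3468]
Step 10: x=[5.5451] v=[0.5941]
First v>=0 after going negative at step 10, time=3.0000

Answer: 3.0000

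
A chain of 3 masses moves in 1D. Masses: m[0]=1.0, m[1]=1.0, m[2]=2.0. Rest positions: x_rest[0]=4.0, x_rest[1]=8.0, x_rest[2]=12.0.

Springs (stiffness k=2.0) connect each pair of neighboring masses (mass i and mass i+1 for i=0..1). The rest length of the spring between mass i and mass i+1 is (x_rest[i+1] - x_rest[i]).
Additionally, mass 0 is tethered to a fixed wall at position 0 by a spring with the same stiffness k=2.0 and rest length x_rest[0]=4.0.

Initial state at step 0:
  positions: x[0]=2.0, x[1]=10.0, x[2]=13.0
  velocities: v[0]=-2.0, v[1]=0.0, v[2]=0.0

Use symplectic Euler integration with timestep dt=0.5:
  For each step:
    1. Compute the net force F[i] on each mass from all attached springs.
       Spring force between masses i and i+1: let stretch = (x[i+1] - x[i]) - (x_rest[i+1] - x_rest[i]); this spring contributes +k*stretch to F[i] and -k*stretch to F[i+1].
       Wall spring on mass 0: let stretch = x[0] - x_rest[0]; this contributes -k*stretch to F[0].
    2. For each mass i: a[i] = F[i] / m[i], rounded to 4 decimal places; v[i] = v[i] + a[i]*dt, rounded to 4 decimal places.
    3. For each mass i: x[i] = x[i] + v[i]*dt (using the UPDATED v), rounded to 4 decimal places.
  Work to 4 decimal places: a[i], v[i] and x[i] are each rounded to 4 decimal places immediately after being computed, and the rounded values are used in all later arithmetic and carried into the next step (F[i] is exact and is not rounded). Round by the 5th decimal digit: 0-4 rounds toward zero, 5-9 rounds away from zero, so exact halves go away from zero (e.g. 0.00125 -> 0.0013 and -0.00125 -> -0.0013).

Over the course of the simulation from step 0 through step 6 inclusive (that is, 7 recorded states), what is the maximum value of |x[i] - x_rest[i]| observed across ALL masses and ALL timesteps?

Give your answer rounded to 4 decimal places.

Answer: 2.3828

Derivation:
Step 0: x=[2.0000 10.0000 13.0000] v=[-2.0000 0.0000 0.0000]
Step 1: x=[4.0000 7.5000 13.2500] v=[4.0000 -5.0000 0.5000]
Step 2: x=[5.7500 6.1250 13.0625] v=[3.5000 -2.7500 -0.3750]
Step 3: x=[4.8125 8.0313 12.1406] v=[-1.8750 3.8125 -1.8438]
Step 4: x=[3.0782 10.3828 11.1914] v=[-3.4687 4.7030 -1.8985]
Step 5: x=[3.4571 9.4863 11.0400] v=[0.7577 -1.7930 -0.3028]
Step 6: x=[5.1220 6.3521 11.5002] v=[3.3298 -6.2685 0.9204]
Max displacement = 2.3828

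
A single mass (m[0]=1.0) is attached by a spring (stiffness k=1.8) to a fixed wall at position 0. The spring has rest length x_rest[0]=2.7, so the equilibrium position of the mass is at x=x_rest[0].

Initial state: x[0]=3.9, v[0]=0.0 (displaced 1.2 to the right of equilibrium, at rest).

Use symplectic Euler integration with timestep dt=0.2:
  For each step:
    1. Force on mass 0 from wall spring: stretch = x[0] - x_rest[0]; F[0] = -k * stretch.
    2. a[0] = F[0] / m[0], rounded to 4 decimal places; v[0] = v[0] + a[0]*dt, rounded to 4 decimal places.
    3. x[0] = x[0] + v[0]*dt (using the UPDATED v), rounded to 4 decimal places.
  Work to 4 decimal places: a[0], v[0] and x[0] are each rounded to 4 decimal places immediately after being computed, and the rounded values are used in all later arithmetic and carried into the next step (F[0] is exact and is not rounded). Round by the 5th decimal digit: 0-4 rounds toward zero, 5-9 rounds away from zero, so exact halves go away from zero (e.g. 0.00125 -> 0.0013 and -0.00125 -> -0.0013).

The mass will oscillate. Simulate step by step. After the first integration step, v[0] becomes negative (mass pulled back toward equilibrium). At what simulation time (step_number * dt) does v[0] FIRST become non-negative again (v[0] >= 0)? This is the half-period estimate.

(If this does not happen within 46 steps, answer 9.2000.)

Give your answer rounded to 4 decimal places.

Answer: 2.4000

Derivation:
Step 0: x=[3.9000] v=[0.0000]
Step 1: x=[3.8136] v=[-0.4320]
Step 2: x=[3.6470] v=[-0.8329]
Step 3: x=[3.4122] v=[-1.1738]
Step 4: x=[3.1262] v=[-1.4302]
Step 5: x=[2.8095] v=[-1.5836]
Step 6: x=[2.4849] v=[-1.6230]
Step 7: x=[2.1758] v=[-1.5456]
Step 8: x=[1.9044] v=[-1.3569]
Step 9: x=[1.6903] v=[-1.0705]
Step 10: x=[1.5489] v=[-0.7070]
Step 11: x=[1.4904] v=[-0.2926]
Step 12: x=[1.5190] v=[0.1429]
First v>=0 after going negative at step 12, time=2.4000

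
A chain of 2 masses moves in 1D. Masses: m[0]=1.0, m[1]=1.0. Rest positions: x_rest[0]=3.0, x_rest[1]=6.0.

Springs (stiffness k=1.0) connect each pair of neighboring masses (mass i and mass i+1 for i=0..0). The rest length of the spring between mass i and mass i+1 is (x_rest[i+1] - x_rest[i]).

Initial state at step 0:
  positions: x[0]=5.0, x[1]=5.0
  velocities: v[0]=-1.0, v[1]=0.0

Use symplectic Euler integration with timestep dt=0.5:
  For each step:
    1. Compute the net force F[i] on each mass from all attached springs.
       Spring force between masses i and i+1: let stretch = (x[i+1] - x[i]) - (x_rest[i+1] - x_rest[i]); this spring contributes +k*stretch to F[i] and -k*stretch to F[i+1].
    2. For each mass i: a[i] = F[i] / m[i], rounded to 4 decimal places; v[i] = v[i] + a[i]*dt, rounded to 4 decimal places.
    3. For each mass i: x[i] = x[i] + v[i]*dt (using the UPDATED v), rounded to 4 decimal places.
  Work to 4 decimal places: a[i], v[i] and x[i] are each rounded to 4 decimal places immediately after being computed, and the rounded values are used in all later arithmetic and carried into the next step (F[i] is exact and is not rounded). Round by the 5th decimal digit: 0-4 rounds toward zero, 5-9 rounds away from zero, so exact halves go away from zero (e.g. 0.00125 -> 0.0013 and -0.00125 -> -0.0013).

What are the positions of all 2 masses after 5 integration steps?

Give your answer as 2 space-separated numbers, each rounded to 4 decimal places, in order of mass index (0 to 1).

Step 0: x=[5.0000 5.0000] v=[-1.0000 0.0000]
Step 1: x=[3.7500 5.7500] v=[-2.5000 1.5000]
Step 2: x=[2.2500 6.7500] v=[-3.0000 2.0000]
Step 3: x=[1.1250 7.3750] v=[-2.2500 1.2500]
Step 4: x=[0.8125 7.1875] v=[-0.6250 -0.3750]
Step 5: x=[1.3438 6.1563] v=[1.0625 -2.0625]

Answer: 1.3438 6.1563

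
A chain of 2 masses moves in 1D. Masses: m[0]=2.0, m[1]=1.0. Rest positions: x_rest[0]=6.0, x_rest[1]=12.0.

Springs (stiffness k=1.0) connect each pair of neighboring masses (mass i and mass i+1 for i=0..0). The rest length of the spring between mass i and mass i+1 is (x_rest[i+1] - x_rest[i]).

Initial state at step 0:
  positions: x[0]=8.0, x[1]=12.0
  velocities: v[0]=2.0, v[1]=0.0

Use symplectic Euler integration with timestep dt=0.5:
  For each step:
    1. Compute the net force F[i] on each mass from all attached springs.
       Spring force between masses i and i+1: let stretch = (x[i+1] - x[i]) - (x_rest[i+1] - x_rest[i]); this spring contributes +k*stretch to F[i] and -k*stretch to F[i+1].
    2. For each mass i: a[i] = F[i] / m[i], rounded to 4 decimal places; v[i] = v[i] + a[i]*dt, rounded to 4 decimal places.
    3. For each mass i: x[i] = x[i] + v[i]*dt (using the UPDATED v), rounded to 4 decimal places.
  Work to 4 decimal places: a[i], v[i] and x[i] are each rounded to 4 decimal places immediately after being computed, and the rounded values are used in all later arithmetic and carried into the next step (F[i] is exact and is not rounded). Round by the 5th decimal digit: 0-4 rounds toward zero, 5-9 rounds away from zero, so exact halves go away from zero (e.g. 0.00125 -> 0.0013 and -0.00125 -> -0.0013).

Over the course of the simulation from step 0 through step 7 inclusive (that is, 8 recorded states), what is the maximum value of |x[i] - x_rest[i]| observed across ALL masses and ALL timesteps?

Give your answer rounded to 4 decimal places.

Step 0: x=[8.0000 12.0000] v=[2.0000 0.0000]
Step 1: x=[8.7500 12.5000] v=[1.5000 1.0000]
Step 2: x=[9.2188 13.5625] v=[0.9375 2.1250]
Step 3: x=[9.4805 15.0391] v=[0.5234 2.9532]
Step 4: x=[9.6871 16.6261] v=[0.4131 3.1739]
Step 5: x=[10.0111 17.9783] v=[0.6479 2.7044]
Step 6: x=[10.5810 18.8387] v=[1.1397 1.7208]
Step 7: x=[11.4331 19.1347] v=[1.7042 0.5920]
Max displacement = 7.1347

Answer: 7.1347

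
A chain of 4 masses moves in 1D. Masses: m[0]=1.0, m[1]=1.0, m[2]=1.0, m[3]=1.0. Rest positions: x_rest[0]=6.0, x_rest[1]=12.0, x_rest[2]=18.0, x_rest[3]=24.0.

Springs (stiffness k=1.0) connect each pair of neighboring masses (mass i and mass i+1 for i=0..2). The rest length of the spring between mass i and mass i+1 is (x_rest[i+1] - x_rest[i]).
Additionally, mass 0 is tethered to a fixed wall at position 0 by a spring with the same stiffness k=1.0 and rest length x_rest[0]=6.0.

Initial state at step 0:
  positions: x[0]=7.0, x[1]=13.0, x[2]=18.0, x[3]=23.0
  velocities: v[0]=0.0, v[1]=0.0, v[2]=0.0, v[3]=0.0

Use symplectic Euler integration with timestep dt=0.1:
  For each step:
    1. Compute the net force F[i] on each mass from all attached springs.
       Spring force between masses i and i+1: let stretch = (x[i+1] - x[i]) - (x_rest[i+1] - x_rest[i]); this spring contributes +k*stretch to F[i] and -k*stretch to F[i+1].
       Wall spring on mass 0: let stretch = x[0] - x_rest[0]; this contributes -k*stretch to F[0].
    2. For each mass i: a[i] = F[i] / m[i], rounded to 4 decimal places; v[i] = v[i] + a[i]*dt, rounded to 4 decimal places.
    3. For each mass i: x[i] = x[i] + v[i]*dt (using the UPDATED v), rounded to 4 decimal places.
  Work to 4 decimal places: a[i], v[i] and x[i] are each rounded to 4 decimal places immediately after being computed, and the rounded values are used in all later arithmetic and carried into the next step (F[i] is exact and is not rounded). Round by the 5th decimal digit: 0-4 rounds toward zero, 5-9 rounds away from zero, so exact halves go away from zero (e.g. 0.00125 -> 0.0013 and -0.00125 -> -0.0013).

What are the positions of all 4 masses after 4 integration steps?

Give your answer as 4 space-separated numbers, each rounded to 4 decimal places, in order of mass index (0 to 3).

Answer: 6.9015 12.9015 18.0000 23.0985

Derivation:
Step 0: x=[7.0000 13.0000 18.0000 23.0000] v=[0.0000 0.0000 0.0000 0.0000]
Step 1: x=[6.9900 12.9900 18.0000 23.0100] v=[-0.1000 -0.1000 0.0000 0.1000]
Step 2: x=[6.9701 12.9701 18.0000 23.0299] v=[-0.1990 -0.1990 0.0000 0.1990]
Step 3: x=[6.9405 12.9405 18.0000 23.0595] v=[-0.2960 -0.2960 0.0000 0.2960]
Step 4: x=[6.9015 12.9015 18.0000 23.0985] v=[-0.3901 -0.3901 0.0000 0.3901]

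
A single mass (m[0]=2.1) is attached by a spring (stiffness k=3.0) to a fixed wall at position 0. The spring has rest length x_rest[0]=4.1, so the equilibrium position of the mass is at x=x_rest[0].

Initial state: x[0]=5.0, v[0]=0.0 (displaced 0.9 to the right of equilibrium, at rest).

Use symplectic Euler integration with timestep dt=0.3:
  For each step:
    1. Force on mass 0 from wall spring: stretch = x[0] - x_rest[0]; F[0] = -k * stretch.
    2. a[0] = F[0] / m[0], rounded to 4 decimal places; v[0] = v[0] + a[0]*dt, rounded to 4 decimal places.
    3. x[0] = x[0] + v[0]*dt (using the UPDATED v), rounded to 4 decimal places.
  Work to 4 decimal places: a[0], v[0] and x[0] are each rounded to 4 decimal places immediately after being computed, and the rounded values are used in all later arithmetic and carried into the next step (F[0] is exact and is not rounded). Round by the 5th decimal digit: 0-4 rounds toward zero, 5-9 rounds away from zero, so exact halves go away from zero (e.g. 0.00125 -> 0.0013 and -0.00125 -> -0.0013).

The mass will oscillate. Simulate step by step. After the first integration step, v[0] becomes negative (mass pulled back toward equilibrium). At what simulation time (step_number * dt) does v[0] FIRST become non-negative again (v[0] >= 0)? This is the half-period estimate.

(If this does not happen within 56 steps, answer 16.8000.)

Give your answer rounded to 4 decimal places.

Answer: 2.7000

Derivation:
Step 0: x=[5.0000] v=[0.0000]
Step 1: x=[4.8843] v=[-0.3857]
Step 2: x=[4.6678] v=[-0.7218]
Step 3: x=[4.3783] v=[-0.9651]
Step 4: x=[4.0530] v=[-1.0844]
Step 5: x=[3.7337] v=[-1.0643]
Step 6: x=[3.4615] v=[-0.9073]
Step 7: x=[3.2714] v=[-0.6337]
Step 8: x=[3.1878] v=[-0.2786]
Step 9: x=[3.2215] v=[0.1123]
First v>=0 after going negative at step 9, time=2.7000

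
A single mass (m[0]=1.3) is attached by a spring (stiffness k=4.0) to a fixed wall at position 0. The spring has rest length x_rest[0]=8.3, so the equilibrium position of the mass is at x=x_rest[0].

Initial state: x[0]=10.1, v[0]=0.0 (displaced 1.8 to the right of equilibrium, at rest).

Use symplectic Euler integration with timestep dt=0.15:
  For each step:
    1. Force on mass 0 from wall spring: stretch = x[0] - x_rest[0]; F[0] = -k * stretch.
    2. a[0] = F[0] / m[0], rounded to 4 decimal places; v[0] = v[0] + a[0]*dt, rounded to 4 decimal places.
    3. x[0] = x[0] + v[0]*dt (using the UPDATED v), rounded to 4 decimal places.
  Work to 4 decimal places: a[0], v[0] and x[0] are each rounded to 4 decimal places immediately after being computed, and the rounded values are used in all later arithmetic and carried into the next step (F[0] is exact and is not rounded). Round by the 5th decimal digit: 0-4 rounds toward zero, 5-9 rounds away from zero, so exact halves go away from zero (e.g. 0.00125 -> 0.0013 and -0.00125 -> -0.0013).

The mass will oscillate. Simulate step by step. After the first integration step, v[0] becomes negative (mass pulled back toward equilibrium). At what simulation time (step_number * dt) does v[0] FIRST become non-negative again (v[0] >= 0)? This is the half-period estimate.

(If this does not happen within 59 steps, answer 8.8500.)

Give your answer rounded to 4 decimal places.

Step 0: x=[10.1000] v=[0.0000]
Step 1: x=[9.9754] v=[-0.8308]
Step 2: x=[9.7348] v=[-1.6041]
Step 3: x=[9.3949] v=[-2.2663]
Step 4: x=[8.9792] v=[-2.7716]
Step 5: x=[8.5164] v=[-3.0851]
Step 6: x=[8.0387] v=[-3.1850]
Step 7: x=[7.5790] v=[-3.0644]
Step 8: x=[7.1693] v=[-2.7316]
Step 9: x=[6.8378] v=[-2.2097]
Step 10: x=[6.6076] v=[-1.5348]
Step 11: x=[6.4945] v=[-0.7537]
Step 12: x=[6.5064] v=[0.0796]
First v>=0 after going negative at step 12, time=1.8000

Answer: 1.8000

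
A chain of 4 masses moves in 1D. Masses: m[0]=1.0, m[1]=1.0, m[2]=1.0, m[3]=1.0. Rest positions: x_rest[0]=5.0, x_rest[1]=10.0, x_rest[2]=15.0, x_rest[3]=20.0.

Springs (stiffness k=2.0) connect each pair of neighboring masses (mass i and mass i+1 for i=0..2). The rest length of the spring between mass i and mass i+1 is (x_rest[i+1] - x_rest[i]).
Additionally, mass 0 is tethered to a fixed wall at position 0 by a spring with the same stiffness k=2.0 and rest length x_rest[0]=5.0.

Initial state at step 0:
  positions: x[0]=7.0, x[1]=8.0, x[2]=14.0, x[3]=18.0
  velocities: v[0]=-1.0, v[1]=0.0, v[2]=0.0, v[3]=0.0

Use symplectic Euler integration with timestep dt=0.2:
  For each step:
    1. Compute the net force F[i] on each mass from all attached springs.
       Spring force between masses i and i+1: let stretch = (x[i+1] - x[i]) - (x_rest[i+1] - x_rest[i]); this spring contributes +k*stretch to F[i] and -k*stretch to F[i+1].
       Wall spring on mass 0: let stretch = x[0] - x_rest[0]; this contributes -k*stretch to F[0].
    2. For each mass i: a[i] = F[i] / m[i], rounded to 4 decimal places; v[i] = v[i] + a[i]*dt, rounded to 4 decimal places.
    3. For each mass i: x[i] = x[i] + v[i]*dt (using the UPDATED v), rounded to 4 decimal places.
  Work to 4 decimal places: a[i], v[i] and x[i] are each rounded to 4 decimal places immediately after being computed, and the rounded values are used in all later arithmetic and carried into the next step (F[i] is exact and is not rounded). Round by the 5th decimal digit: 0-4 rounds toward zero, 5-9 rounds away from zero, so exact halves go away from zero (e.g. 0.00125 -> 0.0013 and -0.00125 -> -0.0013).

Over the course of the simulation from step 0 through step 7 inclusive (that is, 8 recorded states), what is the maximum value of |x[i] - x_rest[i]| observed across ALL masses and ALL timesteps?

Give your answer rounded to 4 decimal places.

Step 0: x=[7.0000 8.0000 14.0000 18.0000] v=[-1.0000 0.0000 0.0000 0.0000]
Step 1: x=[6.3200 8.4000 13.8400 18.0800] v=[-3.4000 2.0000 -0.8000 0.4000]
Step 2: x=[5.3008 9.0688 13.5840 18.2208] v=[-5.0960 3.3440 -1.2800 0.7040]
Step 3: x=[4.1590 9.7974 13.3377 18.3907] v=[-5.7091 3.6429 -1.2314 0.8493]
Step 4: x=[3.1355 10.3581 13.2124 18.5563] v=[-5.1173 2.8037 -0.6263 0.8281]
Step 5: x=[2.4390 10.5694 13.2863 18.6944] v=[-3.4825 1.0564 0.3695 0.6905]
Step 6: x=[2.1978 10.3476 13.5755 18.7999] v=[-1.2059 -1.1090 1.4460 0.5273]
Step 7: x=[2.4328 9.7320 14.0244 18.8874] v=[1.1749 -3.0778 2.2446 0.4375]
Max displacement = 2.8022

Answer: 2.8022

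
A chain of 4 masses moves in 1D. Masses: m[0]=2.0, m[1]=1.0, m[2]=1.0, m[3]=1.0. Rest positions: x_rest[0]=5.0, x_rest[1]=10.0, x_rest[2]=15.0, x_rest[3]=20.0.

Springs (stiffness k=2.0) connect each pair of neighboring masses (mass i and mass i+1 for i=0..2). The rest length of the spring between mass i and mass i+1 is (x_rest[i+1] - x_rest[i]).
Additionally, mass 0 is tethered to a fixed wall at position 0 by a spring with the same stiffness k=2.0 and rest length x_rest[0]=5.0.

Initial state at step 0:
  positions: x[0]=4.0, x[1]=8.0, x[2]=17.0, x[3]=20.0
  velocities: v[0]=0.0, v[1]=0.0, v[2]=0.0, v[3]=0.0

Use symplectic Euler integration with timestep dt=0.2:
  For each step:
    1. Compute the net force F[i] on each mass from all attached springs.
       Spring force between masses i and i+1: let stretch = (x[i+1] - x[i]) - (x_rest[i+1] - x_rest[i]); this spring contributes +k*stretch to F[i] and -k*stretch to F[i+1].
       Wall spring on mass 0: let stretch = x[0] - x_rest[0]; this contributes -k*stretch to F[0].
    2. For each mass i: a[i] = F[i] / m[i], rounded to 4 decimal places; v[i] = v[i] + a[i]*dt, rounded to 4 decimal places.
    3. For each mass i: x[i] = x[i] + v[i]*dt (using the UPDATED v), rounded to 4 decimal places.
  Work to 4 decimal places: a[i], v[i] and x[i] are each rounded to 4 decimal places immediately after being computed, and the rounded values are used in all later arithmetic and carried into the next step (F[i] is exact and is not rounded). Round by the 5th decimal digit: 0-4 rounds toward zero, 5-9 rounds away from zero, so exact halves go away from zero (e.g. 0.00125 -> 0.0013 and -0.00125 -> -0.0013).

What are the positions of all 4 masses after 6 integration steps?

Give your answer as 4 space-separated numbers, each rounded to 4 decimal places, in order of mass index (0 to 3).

Answer: 4.7326 11.2232 13.1186 20.7835

Derivation:
Step 0: x=[4.0000 8.0000 17.0000 20.0000] v=[0.0000 0.0000 0.0000 0.0000]
Step 1: x=[4.0000 8.4000 16.5200 20.1600] v=[0.0000 2.0000 -2.4000 0.8000]
Step 2: x=[4.0160 9.0976 15.6816 20.4288] v=[0.0800 3.4880 -4.1920 1.3440]
Step 3: x=[4.0746 9.9154 14.6963 20.7178] v=[0.2931 4.0890 -4.9267 1.4451]
Step 4: x=[4.2039 10.6484 13.8102 20.9251] v=[0.6463 3.6650 -4.4305 1.0365]
Step 5: x=[4.4228 11.1188 13.2403 20.9632] v=[1.0944 2.3519 -2.8493 0.1905]
Step 6: x=[4.7326 11.2232 13.1186 20.7835] v=[1.5490 0.5221 -0.6087 -0.8987]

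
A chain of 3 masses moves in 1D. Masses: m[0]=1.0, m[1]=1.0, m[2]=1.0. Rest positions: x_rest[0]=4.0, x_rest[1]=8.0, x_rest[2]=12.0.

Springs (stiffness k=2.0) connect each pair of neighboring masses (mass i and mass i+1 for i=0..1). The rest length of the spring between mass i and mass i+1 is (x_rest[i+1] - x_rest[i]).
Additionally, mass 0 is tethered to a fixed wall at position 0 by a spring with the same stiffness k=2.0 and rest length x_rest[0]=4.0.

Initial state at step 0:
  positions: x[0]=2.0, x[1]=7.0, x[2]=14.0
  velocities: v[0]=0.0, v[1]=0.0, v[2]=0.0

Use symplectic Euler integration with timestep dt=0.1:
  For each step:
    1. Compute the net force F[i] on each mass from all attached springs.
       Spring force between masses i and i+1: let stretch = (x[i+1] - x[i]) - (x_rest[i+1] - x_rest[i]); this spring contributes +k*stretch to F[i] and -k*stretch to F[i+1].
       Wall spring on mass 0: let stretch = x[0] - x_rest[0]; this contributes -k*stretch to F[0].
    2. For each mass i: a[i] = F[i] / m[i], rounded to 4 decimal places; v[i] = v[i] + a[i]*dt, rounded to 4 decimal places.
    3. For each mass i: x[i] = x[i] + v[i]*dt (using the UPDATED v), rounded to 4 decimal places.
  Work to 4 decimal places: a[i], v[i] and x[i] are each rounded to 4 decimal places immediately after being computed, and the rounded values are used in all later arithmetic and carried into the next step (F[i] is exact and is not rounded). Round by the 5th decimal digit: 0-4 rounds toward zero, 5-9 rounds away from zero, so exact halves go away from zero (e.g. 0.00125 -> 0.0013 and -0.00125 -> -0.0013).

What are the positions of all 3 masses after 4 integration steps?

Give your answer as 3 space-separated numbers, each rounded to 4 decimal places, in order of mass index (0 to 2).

Answer: 2.5762 7.3765 13.4295

Derivation:
Step 0: x=[2.0000 7.0000 14.0000] v=[0.0000 0.0000 0.0000]
Step 1: x=[2.0600 7.0400 13.9400] v=[0.6000 0.4000 -0.6000]
Step 2: x=[2.1784 7.1184 13.8220] v=[1.1840 0.7840 -1.1800]
Step 3: x=[2.3520 7.2321 13.6499] v=[1.7363 1.1367 -1.7207]
Step 4: x=[2.5762 7.3765 13.4295] v=[2.2419 1.4442 -2.2043]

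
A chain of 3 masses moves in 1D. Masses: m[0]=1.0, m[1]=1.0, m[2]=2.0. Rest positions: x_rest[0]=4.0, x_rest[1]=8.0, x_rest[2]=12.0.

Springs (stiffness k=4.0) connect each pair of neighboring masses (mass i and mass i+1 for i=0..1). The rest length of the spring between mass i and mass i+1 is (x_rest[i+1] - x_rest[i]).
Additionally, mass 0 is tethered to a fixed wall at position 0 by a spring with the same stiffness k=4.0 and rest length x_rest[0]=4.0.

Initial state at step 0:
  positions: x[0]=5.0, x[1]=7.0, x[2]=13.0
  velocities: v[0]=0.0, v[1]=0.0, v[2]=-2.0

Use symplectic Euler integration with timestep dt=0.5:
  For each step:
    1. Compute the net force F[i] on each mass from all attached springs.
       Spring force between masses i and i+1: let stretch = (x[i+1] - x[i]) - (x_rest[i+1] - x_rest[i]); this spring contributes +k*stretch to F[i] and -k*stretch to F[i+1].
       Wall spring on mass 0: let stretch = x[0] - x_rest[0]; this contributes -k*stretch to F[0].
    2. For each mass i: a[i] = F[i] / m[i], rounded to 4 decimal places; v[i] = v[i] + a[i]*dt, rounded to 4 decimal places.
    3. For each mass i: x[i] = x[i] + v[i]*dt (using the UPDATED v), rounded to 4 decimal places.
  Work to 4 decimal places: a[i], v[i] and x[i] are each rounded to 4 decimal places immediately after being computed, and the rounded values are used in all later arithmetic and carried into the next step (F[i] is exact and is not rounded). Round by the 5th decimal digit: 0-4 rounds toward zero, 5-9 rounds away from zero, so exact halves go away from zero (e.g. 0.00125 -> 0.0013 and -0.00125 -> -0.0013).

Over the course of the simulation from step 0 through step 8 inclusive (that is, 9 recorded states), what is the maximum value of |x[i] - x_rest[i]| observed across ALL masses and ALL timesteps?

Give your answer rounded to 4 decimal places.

Step 0: x=[5.0000 7.0000 13.0000] v=[0.0000 0.0000 -2.0000]
Step 1: x=[2.0000 11.0000 11.0000] v=[-6.0000 8.0000 -4.0000]
Step 2: x=[6.0000 6.0000 11.0000] v=[8.0000 -10.0000 0.0000]
Step 3: x=[4.0000 6.0000 10.5000] v=[-4.0000 0.0000 -1.0000]
Step 4: x=[0.0000 8.5000 9.7500] v=[-8.0000 5.0000 -1.5000]
Step 5: x=[4.5000 3.7500 10.3750] v=[9.0000 -9.5000 1.2500]
Step 6: x=[3.7500 6.3750 9.6875] v=[-1.5000 5.2500 -1.3750]
Step 7: x=[1.8750 9.6875 9.3438] v=[-3.7500 6.6250 -0.6875]
Step 8: x=[5.9375 4.8438 11.1719] v=[8.1250 -9.6874 3.6562]
Max displacement = 4.2500

Answer: 4.2500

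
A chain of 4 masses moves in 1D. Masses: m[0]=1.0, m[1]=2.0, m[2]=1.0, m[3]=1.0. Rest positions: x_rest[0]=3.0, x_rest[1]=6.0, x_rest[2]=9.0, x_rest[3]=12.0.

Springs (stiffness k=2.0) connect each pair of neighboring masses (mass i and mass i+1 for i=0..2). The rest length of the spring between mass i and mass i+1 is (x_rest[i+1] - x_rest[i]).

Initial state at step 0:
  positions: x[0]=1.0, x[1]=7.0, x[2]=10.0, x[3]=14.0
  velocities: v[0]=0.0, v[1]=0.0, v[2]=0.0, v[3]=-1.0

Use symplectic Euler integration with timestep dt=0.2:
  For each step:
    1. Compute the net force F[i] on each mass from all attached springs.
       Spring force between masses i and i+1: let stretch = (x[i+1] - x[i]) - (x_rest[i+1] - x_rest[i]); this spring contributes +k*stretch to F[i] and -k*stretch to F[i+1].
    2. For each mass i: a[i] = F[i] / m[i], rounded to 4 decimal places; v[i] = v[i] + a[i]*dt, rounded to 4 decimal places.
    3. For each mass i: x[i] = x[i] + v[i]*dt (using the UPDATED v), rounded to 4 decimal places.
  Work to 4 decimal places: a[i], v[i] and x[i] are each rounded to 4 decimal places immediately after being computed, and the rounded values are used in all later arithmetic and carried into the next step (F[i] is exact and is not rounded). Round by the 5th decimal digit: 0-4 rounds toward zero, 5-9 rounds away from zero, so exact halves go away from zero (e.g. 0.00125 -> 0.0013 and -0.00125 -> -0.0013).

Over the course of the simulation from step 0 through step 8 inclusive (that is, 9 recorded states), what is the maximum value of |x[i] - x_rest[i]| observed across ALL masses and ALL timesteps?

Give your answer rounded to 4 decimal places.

Answer: 2.1783

Derivation:
Step 0: x=[1.0000 7.0000 10.0000 14.0000] v=[0.0000 0.0000 0.0000 -1.0000]
Step 1: x=[1.2400 6.8800 10.0800 13.7200] v=[1.2000 -0.6000 0.4000 -1.4000]
Step 2: x=[1.6912 6.6624 10.1952 13.3888] v=[2.2560 -1.0880 0.5760 -1.6560]
Step 3: x=[2.3001 6.3873 10.2833 13.0421] v=[3.0445 -1.3757 0.4403 -1.7334]
Step 4: x=[2.9960 6.1045 10.2804 12.7147] v=[3.4794 -1.4139 -0.0146 -1.6369]
Step 5: x=[3.7006 5.8644 10.1382 12.4326] v=[3.5228 -1.2004 -0.7112 -1.4106]
Step 6: x=[4.3383 5.7087 9.8376 12.2069] v=[3.1883 -0.7784 -1.5030 -1.1284]
Step 7: x=[4.8456 5.6634 9.3962 12.0317] v=[2.5365 -0.2267 -2.2068 -0.8761]
Step 8: x=[5.1783 5.7347 8.8671 11.8856] v=[1.6636 0.3563 -2.6457 -0.7303]
Max displacement = 2.1783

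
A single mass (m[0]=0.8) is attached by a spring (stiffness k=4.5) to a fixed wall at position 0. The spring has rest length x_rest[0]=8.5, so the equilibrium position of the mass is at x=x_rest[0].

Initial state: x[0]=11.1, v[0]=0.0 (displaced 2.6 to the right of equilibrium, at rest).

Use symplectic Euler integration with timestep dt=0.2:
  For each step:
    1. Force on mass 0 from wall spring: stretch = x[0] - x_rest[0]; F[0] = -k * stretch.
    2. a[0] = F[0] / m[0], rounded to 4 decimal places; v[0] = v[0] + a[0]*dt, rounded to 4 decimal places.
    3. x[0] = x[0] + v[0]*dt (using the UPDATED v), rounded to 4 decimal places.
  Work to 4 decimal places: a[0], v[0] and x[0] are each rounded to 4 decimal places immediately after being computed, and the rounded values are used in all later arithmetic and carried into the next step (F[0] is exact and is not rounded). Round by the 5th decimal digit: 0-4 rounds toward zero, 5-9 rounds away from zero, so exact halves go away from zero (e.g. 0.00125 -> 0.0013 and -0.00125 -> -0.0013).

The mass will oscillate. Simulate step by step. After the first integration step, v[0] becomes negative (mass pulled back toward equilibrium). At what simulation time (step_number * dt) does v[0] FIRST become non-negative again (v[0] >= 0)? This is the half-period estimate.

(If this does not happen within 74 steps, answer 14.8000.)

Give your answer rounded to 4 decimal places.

Step 0: x=[11.1000] v=[0.0000]
Step 1: x=[10.5150] v=[-2.9250]
Step 2: x=[9.4766] v=[-5.1919]
Step 3: x=[8.2185] v=[-6.2906]
Step 4: x=[7.0237] v=[-5.9739]
Step 5: x=[6.1611] v=[-4.3131]
Step 6: x=[5.8247] v=[-1.6818]
Step 7: x=[6.0903] v=[1.3279]
First v>=0 after going negative at step 7, time=1.4000

Answer: 1.4000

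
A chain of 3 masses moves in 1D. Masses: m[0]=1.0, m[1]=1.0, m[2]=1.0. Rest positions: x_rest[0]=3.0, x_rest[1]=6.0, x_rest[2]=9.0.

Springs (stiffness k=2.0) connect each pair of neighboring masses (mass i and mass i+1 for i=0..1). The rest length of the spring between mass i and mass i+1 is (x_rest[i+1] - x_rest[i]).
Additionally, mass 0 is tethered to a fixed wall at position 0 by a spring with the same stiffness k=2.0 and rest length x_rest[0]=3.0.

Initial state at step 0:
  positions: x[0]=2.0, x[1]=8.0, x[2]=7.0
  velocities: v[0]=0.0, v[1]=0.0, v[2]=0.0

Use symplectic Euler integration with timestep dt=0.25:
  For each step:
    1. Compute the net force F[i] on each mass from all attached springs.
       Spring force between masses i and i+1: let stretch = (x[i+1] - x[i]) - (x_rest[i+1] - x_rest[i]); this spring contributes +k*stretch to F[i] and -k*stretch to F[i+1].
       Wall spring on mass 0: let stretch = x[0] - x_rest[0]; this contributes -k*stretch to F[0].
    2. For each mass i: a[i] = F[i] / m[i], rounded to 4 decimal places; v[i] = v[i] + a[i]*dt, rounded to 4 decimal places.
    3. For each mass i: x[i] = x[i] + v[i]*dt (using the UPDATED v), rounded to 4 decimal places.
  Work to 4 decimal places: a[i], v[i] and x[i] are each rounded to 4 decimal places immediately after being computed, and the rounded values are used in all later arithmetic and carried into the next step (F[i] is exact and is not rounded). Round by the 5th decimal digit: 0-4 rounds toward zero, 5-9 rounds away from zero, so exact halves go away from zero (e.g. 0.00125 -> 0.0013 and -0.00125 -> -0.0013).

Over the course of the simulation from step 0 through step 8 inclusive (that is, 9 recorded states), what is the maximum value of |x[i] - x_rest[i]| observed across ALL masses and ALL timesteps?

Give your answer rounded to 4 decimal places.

Answer: 2.4958

Derivation:
Step 0: x=[2.0000 8.0000 7.0000] v=[0.0000 0.0000 0.0000]
Step 1: x=[2.5000 7.1250 7.5000] v=[2.0000 -3.5000 2.0000]
Step 2: x=[3.2656 5.7188 8.3281] v=[3.0625 -5.6250 3.3125]
Step 3: x=[3.9297 4.3321 9.2051] v=[2.6563 -5.5470 3.5079]
Step 4: x=[4.1529 3.5042 9.8480] v=[0.8927 -3.3117 2.5714]
Step 5: x=[3.7759 3.5504 10.0729] v=[-1.5081 0.1846 0.8995]
Step 6: x=[2.8987 4.4401 9.8575] v=[-3.5088 3.5586 -0.8618]
Step 7: x=[1.8518 5.8143 9.3399] v=[-4.1875 5.4966 -2.0705]
Step 8: x=[1.0688 7.1339 8.7566] v=[-3.1322 5.2782 -2.3333]
Max displacement = 2.4958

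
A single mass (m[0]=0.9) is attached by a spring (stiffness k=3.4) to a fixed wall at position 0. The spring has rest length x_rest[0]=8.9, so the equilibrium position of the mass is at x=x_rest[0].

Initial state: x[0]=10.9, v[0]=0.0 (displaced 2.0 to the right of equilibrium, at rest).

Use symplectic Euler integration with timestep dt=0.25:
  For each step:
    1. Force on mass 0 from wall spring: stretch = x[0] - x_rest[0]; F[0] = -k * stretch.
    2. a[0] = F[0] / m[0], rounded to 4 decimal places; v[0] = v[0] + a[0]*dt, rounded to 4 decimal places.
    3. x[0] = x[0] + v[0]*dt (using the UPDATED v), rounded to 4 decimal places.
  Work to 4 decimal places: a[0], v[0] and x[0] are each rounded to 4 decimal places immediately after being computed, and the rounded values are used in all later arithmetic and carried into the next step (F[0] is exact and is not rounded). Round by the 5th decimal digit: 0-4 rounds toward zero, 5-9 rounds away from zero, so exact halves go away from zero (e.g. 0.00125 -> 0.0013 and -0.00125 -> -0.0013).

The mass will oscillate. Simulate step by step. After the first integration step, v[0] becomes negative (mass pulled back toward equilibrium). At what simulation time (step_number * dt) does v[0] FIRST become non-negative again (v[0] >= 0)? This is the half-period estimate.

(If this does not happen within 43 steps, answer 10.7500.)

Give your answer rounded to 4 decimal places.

Answer: 1.7500

Derivation:
Step 0: x=[10.9000] v=[0.0000]
Step 1: x=[10.4278] v=[-1.8889]
Step 2: x=[9.5949] v=[-3.3318]
Step 3: x=[8.5979] v=[-3.9881]
Step 4: x=[7.6722] v=[-3.7028]
Step 5: x=[7.0364] v=[-2.5432]
Step 6: x=[6.8406] v=[-0.7831]
Step 7: x=[7.1311] v=[1.1619]
First v>=0 after going negative at step 7, time=1.7500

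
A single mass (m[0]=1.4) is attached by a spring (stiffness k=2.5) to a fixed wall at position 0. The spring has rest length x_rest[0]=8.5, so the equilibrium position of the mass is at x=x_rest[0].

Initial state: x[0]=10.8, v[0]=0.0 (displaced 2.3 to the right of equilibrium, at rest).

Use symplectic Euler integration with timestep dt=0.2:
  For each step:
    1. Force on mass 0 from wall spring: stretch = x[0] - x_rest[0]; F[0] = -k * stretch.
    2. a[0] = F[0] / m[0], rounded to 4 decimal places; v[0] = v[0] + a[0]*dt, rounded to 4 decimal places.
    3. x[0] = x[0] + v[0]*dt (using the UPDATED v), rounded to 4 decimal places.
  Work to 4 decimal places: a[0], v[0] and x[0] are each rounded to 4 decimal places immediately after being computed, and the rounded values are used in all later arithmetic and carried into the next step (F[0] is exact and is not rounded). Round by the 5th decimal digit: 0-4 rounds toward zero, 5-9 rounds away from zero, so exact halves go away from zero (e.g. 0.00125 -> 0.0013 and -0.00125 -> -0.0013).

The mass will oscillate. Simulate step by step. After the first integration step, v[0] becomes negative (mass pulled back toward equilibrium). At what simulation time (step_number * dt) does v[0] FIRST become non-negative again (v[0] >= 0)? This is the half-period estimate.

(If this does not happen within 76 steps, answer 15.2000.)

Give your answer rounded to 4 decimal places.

Answer: 2.4000

Derivation:
Step 0: x=[10.8000] v=[0.0000]
Step 1: x=[10.6357] v=[-0.8214]
Step 2: x=[10.3189] v=[-1.5842]
Step 3: x=[9.8721] v=[-2.2338]
Step 4: x=[9.3273] v=[-2.7238]
Step 5: x=[8.7234] v=[-3.0193]
Step 6: x=[8.1036] v=[-3.0991]
Step 7: x=[7.5121] v=[-2.9575]
Step 8: x=[6.9912] v=[-2.6047]
Step 9: x=[6.5780] v=[-2.0658]
Step 10: x=[6.3021] v=[-1.3794]
Step 11: x=[6.1832] v=[-0.5944]
Step 12: x=[6.2298] v=[0.2330]
First v>=0 after going negative at step 12, time=2.4000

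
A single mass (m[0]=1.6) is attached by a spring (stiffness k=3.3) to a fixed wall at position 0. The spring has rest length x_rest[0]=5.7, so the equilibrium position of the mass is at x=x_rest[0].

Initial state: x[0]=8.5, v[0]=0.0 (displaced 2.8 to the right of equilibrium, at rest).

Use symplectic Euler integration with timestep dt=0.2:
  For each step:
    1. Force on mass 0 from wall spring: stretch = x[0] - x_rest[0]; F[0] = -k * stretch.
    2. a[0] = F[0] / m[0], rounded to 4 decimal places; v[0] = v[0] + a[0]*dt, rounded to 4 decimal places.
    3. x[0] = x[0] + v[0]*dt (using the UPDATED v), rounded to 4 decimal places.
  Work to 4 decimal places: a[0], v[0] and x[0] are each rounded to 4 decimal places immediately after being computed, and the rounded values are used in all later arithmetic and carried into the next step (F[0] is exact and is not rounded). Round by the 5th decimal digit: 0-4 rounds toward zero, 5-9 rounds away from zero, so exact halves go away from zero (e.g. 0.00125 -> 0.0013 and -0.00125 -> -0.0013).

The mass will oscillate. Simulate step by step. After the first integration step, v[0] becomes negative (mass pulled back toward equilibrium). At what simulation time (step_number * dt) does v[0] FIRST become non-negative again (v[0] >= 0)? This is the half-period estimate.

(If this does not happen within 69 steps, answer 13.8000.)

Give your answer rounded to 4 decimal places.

Answer: 2.2000

Derivation:
Step 0: x=[8.5000] v=[0.0000]
Step 1: x=[8.2690] v=[-1.1550]
Step 2: x=[7.8261] v=[-2.2147]
Step 3: x=[7.2078] v=[-3.0917]
Step 4: x=[6.4651] v=[-3.7137]
Step 5: x=[5.6592] v=[-4.0293]
Step 6: x=[4.8567] v=[-4.0125]
Step 7: x=[4.1238] v=[-3.6646]
Step 8: x=[3.5209] v=[-3.0144]
Step 9: x=[3.0978] v=[-2.1155]
Step 10: x=[2.8894] v=[-1.0421]
Step 11: x=[2.9129] v=[0.1173]
First v>=0 after going negative at step 11, time=2.2000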